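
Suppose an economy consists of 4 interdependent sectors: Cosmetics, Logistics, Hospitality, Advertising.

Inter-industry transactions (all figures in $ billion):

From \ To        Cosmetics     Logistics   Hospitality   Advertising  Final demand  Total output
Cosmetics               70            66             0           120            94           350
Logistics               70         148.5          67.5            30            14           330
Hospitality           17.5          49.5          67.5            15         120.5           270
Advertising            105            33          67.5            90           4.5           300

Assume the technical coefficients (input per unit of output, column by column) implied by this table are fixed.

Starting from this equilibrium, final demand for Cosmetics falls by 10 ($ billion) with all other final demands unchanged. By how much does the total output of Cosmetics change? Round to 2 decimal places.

Technical coefficients a_ij = z_ij / X_j:
  a_CC = 70/350 = 0.20, a_LC = 70/350 = 0.20, a_HC = 17.5/350 = 0.05, a_AC = 105/350 = 0.30
  a_CL = 66/330 = 0.20, a_LL = 148.5/330 = 0.45, a_HL = 49.5/330 = 0.15, a_AL = 33/330 = 0.10
  a_CH = 0/270 = 0.00, a_LH = 67.5/270 = 0.25, a_HH = 67.5/270 = 0.25, a_AH = 67.5/270 = 0.25
  a_CA = 120/300 = 0.40, a_LA = 30/300 = 0.10, a_HA = 15/300 = 0.05, a_AA = 90/300 = 0.30
I − A =
  [   0.80    -0.20     0.00    -0.40]
  [  -0.20     0.55    -0.25    -0.10]
  [  -0.05    -0.15     0.75    -0.05]
  [  -0.30    -0.10    -0.25     0.70]
Compute the cofactors C_ij = (−1)^(i+j)·(3×3 minor ij) of I−A; the adjugate is their transpose:
adj(I−A) = Cᵀ =
  [ 0.243125   0.147500   0.105000   0.167500]
  [ 0.138750   0.315000   0.150000   0.135000]
  [ 0.053500   0.082000   0.192000   0.056000]
  [ 0.143125   0.137500   0.135000   0.267500]
det(I−A) = Σ_j (I−A)_1j·C_1j = (0.80)(0.243125) + (-0.20)(0.138750) + (0.00)(0.053500) + (-0.40)(0.143125) = 0.1095
(I − A)⁻¹ = adj(I−A) / det(I−A) ≈
  [   2.2203     1.3470     0.9589     1.5297]
  [   1.2671     2.8767     1.3699     1.2329]
  [   0.4886     0.7489     1.7534     0.5114]
  [   1.3071     1.2557     1.2329     2.4429]
Δx = (I − A)⁻¹ Δd with Δd having -10 in the Cosmetics component and 0 elsewhere.
So Δx_C = L_CC · (-10), where L_CC = adj(I−A)_CC / det(I−A) = 0.243125 / 0.1095.
Δx_C = 0.243125 × (-10) / 0.1095 = -2.43125 / 0.1095 ≈ -22.20.

Δx_C = -22.20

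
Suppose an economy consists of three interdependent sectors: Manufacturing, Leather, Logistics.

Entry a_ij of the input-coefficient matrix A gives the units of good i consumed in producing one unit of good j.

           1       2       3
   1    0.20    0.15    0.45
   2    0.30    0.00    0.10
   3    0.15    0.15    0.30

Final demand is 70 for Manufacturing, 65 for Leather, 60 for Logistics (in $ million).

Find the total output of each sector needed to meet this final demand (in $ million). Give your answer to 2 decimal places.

I − A =
  [   0.80    -0.15    -0.45]
  [  -0.30     1.00    -0.10]
  [  -0.15    -0.15     0.70]
Cofactors of I−A, C_ij = (−1)^(i+j)·(minor ij) (rows/columns in the sector order above):
  C_11 = (1.00)(0.70) − (-0.10)(-0.15) = 0.6850
  C_12 = −[(-0.30)(0.70) − (-0.10)(-0.15)] = 0.2250
  C_13 = (-0.30)(-0.15) − (1.00)(-0.15) = 0.1950
  C_21 = −[(-0.15)(0.70) − (-0.45)(-0.15)] = 0.1725
  C_22 = (0.80)(0.70) − (-0.45)(-0.15) = 0.4925
  C_23 = −[(0.80)(-0.15) − (-0.15)(-0.15)] = 0.1425
  C_31 = (-0.15)(-0.10) − (-0.45)(1.00) = 0.4650
  C_32 = −[(0.80)(-0.10) − (-0.45)(-0.30)] = 0.2150
  C_33 = (0.80)(1.00) − (-0.15)(-0.30) = 0.7550
det(I−A) = Σ_j (I−A)_1j·C_1j = (0.80)(0.6850) + (-0.15)(0.2250) + (-0.45)(0.1950) = 0.4265
adj(I−A) = Cᵀ =
  [ 0.6850   0.1725   0.4650]
  [ 0.2250   0.4925   0.2150]
  [ 0.1950   0.1425   0.7550]
(I − A)⁻¹ = adj(I−A) / det(I−A) ≈
  [   1.6061     0.4045     1.0903]
  [   0.5275     1.1547     0.5041]
  [   0.4572     0.3341     1.7702]
x = (I − A)⁻¹ d = adj(I−A)·d / det(I−A), with det(I−A) = 0.4265:
  x_1 = (0.6850·70 + 0.1725·65 + 0.4650·60) / 0.4265 = 87.0625 / 0.4265 ≈ 204.13
  x_2 = (0.2250·70 + 0.4925·65 + 0.2150·60) / 0.4265 = 60.6625 / 0.4265 ≈ 142.23
  x_3 = (0.1950·70 + 0.1425·65 + 0.7550·60) / 0.4265 = 68.2125 / 0.4265 ≈ 159.94

x_1 = 204.13, x_2 = 142.23, x_3 = 159.94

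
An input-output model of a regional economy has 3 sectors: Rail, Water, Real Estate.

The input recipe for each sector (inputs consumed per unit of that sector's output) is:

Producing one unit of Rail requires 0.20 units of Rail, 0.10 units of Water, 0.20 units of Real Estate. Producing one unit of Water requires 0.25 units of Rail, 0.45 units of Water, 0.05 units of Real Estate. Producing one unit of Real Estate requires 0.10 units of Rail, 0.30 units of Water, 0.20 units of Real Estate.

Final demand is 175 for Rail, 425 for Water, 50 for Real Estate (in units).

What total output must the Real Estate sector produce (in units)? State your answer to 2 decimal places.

x_3 = 269.59

I − A =
  [   0.80    -0.25    -0.10]
  [  -0.10     0.55    -0.30]
  [  -0.20    -0.05     0.80]
Cofactors of I−A, C_ij = (−1)^(i+j)·(minor ij) (rows/columns in the sector order above):
  C_11 = (0.55)(0.80) − (-0.30)(-0.05) = 0.4250
  C_12 = −[(-0.10)(0.80) − (-0.30)(-0.20)] = 0.1400
  C_13 = (-0.10)(-0.05) − (0.55)(-0.20) = 0.1150
  C_21 = −[(-0.25)(0.80) − (-0.10)(-0.05)] = 0.2050
  C_22 = (0.80)(0.80) − (-0.10)(-0.20) = 0.6200
  C_23 = −[(0.80)(-0.05) − (-0.25)(-0.20)] = 0.0900
  C_31 = (-0.25)(-0.30) − (-0.10)(0.55) = 0.1300
  C_32 = −[(0.80)(-0.30) − (-0.10)(-0.10)] = 0.2500
  C_33 = (0.80)(0.55) − (-0.25)(-0.10) = 0.4150
det(I−A) = Σ_j (I−A)_1j·C_1j = (0.80)(0.4250) + (-0.25)(0.1400) + (-0.10)(0.1150) = 0.2935
adj(I−A) = Cᵀ =
  [ 0.4250   0.2050   0.1300]
  [ 0.1400   0.6200   0.2500]
  [ 0.1150   0.0900   0.4150]
(I − A)⁻¹ = adj(I−A) / det(I−A) ≈
  [   1.4480     0.6985     0.4429]
  [   0.4770     2.1124     0.8518]
  [   0.3918     0.3066     1.4140]
x = (I − A)⁻¹ d = adj(I−A)·d / det(I−A), with det(I−A) = 0.2935:
  x_1 = (0.4250·175 + 0.2050·425 + 0.1300·50) / 0.2935 = 168.00 / 0.2935 ≈ 572.40
  x_2 = (0.1400·175 + 0.6200·425 + 0.2500·50) / 0.2935 = 300.50 / 0.2935 ≈ 1023.85
  x_3 = (0.1150·175 + 0.0900·425 + 0.4150·50) / 0.2935 = 79.125 / 0.2935 ≈ 269.59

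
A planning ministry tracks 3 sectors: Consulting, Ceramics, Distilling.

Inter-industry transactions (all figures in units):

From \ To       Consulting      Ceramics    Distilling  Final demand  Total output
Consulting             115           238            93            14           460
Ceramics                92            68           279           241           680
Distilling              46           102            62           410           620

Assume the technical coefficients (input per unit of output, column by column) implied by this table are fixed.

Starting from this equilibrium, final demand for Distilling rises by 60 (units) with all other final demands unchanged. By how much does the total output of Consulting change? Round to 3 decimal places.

Technical coefficients a_ij = z_ij / X_j:
  a_11 = 115/460 = 0.25, a_21 = 92/460 = 0.20, a_31 = 46/460 = 0.10
  a_12 = 238/680 = 0.35, a_22 = 68/680 = 0.10, a_32 = 102/680 = 0.15
  a_13 = 93/620 = 0.15, a_23 = 279/620 = 0.45, a_33 = 62/620 = 0.10
I − A =
  [   0.75    -0.35    -0.15]
  [  -0.20     0.90    -0.45]
  [  -0.10    -0.15     0.90]
Cofactors of I−A, C_ij = (−1)^(i+j)·(minor ij) (rows/columns in the sector order above):
  C_11 = (0.90)(0.90) − (-0.45)(-0.15) = 0.7425
  C_12 = −[(-0.20)(0.90) − (-0.45)(-0.10)] = 0.2250
  C_13 = (-0.20)(-0.15) − (0.90)(-0.10) = 0.1200
  C_21 = −[(-0.35)(0.90) − (-0.15)(-0.15)] = 0.3375
  C_22 = (0.75)(0.90) − (-0.15)(-0.10) = 0.6600
  C_23 = −[(0.75)(-0.15) − (-0.35)(-0.10)] = 0.1475
  C_31 = (-0.35)(-0.45) − (-0.15)(0.90) = 0.2925
  C_32 = −[(0.75)(-0.45) − (-0.15)(-0.20)] = 0.3675
  C_33 = (0.75)(0.90) − (-0.35)(-0.20) = 0.6050
det(I−A) = Σ_j (I−A)_1j·C_1j = (0.75)(0.7425) + (-0.35)(0.2250) + (-0.15)(0.1200) = 0.460125
adj(I−A) = Cᵀ =
  [ 0.7425   0.3375   0.2925]
  [ 0.2250   0.6600   0.3675]
  [ 0.1200   0.1475   0.6050]
(I − A)⁻¹ = adj(I−A) / det(I−A) ≈
  [   1.6137     0.7335     0.6357]
  [   0.4890     1.4344     0.7987]
  [   0.2608     0.3206     1.3149]
Δx = (I − A)⁻¹ Δd with Δd having +60 in the Distilling component and 0 elsewhere.
So Δx_1 = L_13 · (+60), where L_13 = adj(I−A)_13 / det(I−A) = 0.2925 / 0.460125.
Δx_1 = 0.2925 × (+60) / 0.460125 = 17.55 / 0.460125 ≈ 38.142.

Δx_1 = 38.142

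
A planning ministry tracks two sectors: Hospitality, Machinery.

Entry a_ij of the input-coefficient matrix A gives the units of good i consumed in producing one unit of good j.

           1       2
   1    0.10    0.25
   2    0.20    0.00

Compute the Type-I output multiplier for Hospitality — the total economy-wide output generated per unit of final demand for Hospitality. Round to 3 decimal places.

m_1 = 1.412

I − A =
  [   0.90    -0.25]
  [  -0.20     1.00]
det(I−A) = (0.90)(1.00) − (-0.25)(-0.20) = 0.8500
adj(I−A) = [[1.00, 0.25], [0.20, 0.90]]
(I − A)⁻¹ = adj(I−A) / det(I−A) ≈
  [   1.1765     0.2941]
  [   0.2353     1.0588]
The output multiplier for sector j is the column-j sum of the Leontief inverse (I − A)⁻¹ = adj(I−A) / det(I−A).
Column 1 of adj(I−A): (1.00, 0.20); det(I−A) = 0.8500.
m_1 = (1.00 + 0.20) / 0.8500 = 1.20 / 0.8500 ≈ 1.412.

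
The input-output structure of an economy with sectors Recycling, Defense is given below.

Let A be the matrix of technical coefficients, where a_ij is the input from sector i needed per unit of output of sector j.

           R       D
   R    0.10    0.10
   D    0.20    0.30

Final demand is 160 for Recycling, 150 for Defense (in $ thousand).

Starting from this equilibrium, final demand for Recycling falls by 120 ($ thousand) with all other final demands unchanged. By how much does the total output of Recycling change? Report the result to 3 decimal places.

I − A =
  [   0.90    -0.10]
  [  -0.20     0.70]
det(I−A) = (0.90)(0.70) − (-0.10)(-0.20) = 0.6100
adj(I−A) = [[0.70, 0.10], [0.20, 0.90]]
(I − A)⁻¹ = adj(I−A) / det(I−A) ≈
  [   1.1475     0.1639]
  [   0.3279     1.4754]
Δx = (I − A)⁻¹ Δd with Δd having -120 in the Recycling component and 0 elsewhere.
So Δx_R = L_RR · (-120), where L_RR = adj(I−A)_RR / det(I−A) = 0.70 / 0.6100.
Δx_R = 0.70 × (-120) / 0.6100 = -84.00 / 0.6100 ≈ -137.705.

Δx_R = -137.705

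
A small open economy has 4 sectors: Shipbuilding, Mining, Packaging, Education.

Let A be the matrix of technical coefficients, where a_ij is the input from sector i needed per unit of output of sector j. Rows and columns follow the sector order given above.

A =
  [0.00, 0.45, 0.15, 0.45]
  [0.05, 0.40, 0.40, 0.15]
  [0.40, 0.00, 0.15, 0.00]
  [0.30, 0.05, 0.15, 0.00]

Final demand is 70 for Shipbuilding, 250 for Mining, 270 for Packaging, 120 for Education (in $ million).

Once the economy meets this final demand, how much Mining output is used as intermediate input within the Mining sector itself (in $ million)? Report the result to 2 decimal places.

z_MM = 464.45

I − A =
  [   1.00    -0.45    -0.15    -0.45]
  [  -0.05     0.60    -0.40    -0.15]
  [  -0.40     0.00     0.85     0.00]
  [  -0.30    -0.05    -0.15     1.00]
Compute the cofactors C_ij = (−1)^(i+j)·(3×3 minor ij) of I−A; the adjugate is their transpose:
adj(I−A) = Cᵀ =
  [ 0.503625   0.401625   0.328500   0.286875]
  [ 0.249750   0.648250   0.386125   0.209625]
  [ 0.237000   0.189000   0.467625   0.135000]
  [ 0.199125   0.181250   0.188000   0.382875]
det(I−A) = Σ_j (I−A)_1j·C_1j = (1.00)(0.503625) + (-0.45)(0.249750) + (-0.15)(0.237000) + (-0.45)(0.199125) = 0.26608125
(I − A)⁻¹ = adj(I−A) / det(I−A) ≈
  [   1.8927     1.5094     1.2346     1.0781]
  [   0.9386     2.4363     1.4512     0.7878]
  [   0.8907     0.7103     1.7575     0.5074]
  [   0.7484     0.6812     0.7066     1.4389]
First solve x = (I − A)⁻¹ d = adj(I−A)·d / det(I−A); in particular x_M = (0.249750·70 + 0.648250·250 + 0.386125·270 + 0.209625·120) / 0.26608125 = 308.95375 / 0.26608125 ≈ 1161.1256.
Intermediate flow from M to M: z_MM = a_MM · x_M = 0.40 × 308.95375 / 0.26608125 = 123.5815 / 0.26608125 ≈ 464.45.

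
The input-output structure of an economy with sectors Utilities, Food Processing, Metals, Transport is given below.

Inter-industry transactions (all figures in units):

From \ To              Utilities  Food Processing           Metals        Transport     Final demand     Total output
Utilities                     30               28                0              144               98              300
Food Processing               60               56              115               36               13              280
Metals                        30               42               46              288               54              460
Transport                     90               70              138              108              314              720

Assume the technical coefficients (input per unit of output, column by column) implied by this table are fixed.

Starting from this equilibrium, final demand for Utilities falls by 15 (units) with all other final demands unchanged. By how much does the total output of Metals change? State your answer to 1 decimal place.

Δx_3 = -9.8

Technical coefficients a_ij = z_ij / X_j:
  a_11 = 30/300 = 0.10, a_21 = 60/300 = 0.20, a_31 = 30/300 = 0.10, a_41 = 90/300 = 0.30
  a_12 = 28/280 = 0.10, a_22 = 56/280 = 0.20, a_32 = 42/280 = 0.15, a_42 = 70/280 = 0.25
  a_13 = 0/460 = 0.00, a_23 = 115/460 = 0.25, a_33 = 46/460 = 0.10, a_43 = 138/460 = 0.30
  a_14 = 144/720 = 0.20, a_24 = 36/720 = 0.05, a_34 = 288/720 = 0.40, a_44 = 108/720 = 0.15
I − A =
  [   0.90    -0.10     0.00    -0.20]
  [  -0.20     0.80    -0.25    -0.05]
  [  -0.10    -0.15     0.90    -0.40]
  [  -0.30    -0.25    -0.30     0.85]
Compute the cofactors C_ij = (−1)^(i+j)·(3×3 minor ij) of I−A; the adjugate is their transpose:
adj(I−A) = Cᵀ =
  [ 0.445625   0.118500   0.083250   0.151000]
  [ 0.195250   0.520500   0.201750   0.171500]
  [ 0.210500   0.221250   0.524250   0.309250]
  [ 0.289000   0.273000   0.273750   0.593750]
det(I−A) = Σ_j (I−A)_1j·C_1j = (0.90)(0.445625) + (-0.10)(0.195250) + (0.00)(0.210500) + (-0.20)(0.289000) = 0.3237375
(I − A)⁻¹ = adj(I−A) / det(I−A) ≈
  [   1.3765     0.3660     0.2572     0.4664]
  [   0.6031     1.6078     0.6232     0.5298]
  [   0.6502     0.6834     1.6194     0.9552]
  [   0.8927     0.8433     0.8456     1.8340]
Δx = (I − A)⁻¹ Δd with Δd having -15 in the Utilities component and 0 elsewhere.
So Δx_3 = L_31 · (-15), where L_31 = adj(I−A)_31 / det(I−A) = 0.210500 / 0.3237375.
Δx_3 = 0.210500 × (-15) / 0.3237375 = -3.1575 / 0.3237375 ≈ -9.8.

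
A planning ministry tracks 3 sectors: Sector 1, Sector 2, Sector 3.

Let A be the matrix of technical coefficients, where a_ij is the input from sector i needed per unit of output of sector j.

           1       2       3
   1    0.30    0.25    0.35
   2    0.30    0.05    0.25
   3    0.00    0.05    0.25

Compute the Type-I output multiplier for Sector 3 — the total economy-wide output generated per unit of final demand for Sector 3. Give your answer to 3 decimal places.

m_3 = 2.952

I − A =
  [   0.70    -0.25    -0.35]
  [  -0.30     0.95    -0.25]
  [   0.00    -0.05     0.75]
Cofactors of I−A, C_ij = (−1)^(i+j)·(minor ij) (rows/columns in the sector order above):
  C_11 = (0.95)(0.75) − (-0.25)(-0.05) = 0.7000
  C_12 = −[(-0.30)(0.75) − (-0.25)(0.00)] = 0.2250
  C_13 = (-0.30)(-0.05) − (0.95)(0.00) = 0.0150
  C_21 = −[(-0.25)(0.75) − (-0.35)(-0.05)] = 0.2050
  C_22 = (0.70)(0.75) − (-0.35)(0.00) = 0.5250
  C_23 = −[(0.70)(-0.05) − (-0.25)(0.00)] = 0.0350
  C_31 = (-0.25)(-0.25) − (-0.35)(0.95) = 0.3950
  C_32 = −[(0.70)(-0.25) − (-0.35)(-0.30)] = 0.2800
  C_33 = (0.70)(0.95) − (-0.25)(-0.30) = 0.5900
det(I−A) = Σ_j (I−A)_1j·C_1j = (0.70)(0.7000) + (-0.25)(0.2250) + (-0.35)(0.0150) = 0.4285
adj(I−A) = Cᵀ =
  [ 0.7000   0.2050   0.3950]
  [ 0.2250   0.5250   0.2800]
  [ 0.0150   0.0350   0.5900]
(I − A)⁻¹ = adj(I−A) / det(I−A) ≈
  [   1.6336     0.4784     0.9218]
  [   0.5251     1.2252     0.6534]
  [   0.0350     0.0817     1.3769]
The output multiplier for sector j is the column-j sum of the Leontief inverse (I − A)⁻¹ = adj(I−A) / det(I−A).
Column 3 of adj(I−A): (0.3950, 0.2800, 0.5900); det(I−A) = 0.4285.
m_3 = (0.3950 + 0.2800 + 0.5900) / 0.4285 = 1.265 / 0.4285 ≈ 2.952.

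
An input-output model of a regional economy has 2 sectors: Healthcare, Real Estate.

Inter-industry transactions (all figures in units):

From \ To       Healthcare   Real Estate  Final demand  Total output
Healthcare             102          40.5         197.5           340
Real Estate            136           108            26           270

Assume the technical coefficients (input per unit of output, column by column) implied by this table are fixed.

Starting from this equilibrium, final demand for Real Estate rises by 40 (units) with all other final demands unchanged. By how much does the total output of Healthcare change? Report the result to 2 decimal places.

Technical coefficients a_ij = z_ij / X_j:
  a_HH = 102/340 = 0.30, a_RH = 136/340 = 0.40
  a_HR = 40.5/270 = 0.15, a_RR = 108/270 = 0.40
I − A =
  [   0.70    -0.15]
  [  -0.40     0.60]
det(I−A) = (0.70)(0.60) − (-0.15)(-0.40) = 0.3600
adj(I−A) = [[0.60, 0.15], [0.40, 0.70]]
(I − A)⁻¹ = adj(I−A) / det(I−A) ≈
  [   1.6667     0.4167]
  [   1.1111     1.9444]
Δx = (I − A)⁻¹ Δd with Δd having +40 in the Real Estate component and 0 elsewhere.
So Δx_H = L_HR · (+40), where L_HR = adj(I−A)_HR / det(I−A) = 0.15 / 0.3600.
Δx_H = 0.15 × (+40) / 0.3600 = 6.00 / 0.3600 ≈ 16.67.

Δx_H = 16.67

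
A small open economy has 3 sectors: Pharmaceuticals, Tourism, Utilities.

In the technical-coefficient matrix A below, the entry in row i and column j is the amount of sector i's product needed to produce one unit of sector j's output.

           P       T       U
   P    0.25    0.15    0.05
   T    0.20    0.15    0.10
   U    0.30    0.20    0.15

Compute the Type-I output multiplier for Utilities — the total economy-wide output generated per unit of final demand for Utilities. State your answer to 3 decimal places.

I − A =
  [   0.75    -0.15    -0.05]
  [  -0.20     0.85    -0.10]
  [  -0.30    -0.20     0.85]
Cofactors of I−A, C_ij = (−1)^(i+j)·(minor ij) (rows/columns in the sector order above):
  C_11 = (0.85)(0.85) − (-0.10)(-0.20) = 0.7025
  C_12 = −[(-0.20)(0.85) − (-0.10)(-0.30)] = 0.2000
  C_13 = (-0.20)(-0.20) − (0.85)(-0.30) = 0.2950
  C_21 = −[(-0.15)(0.85) − (-0.05)(-0.20)] = 0.1375
  C_22 = (0.75)(0.85) − (-0.05)(-0.30) = 0.6225
  C_23 = −[(0.75)(-0.20) − (-0.15)(-0.30)] = 0.1950
  C_31 = (-0.15)(-0.10) − (-0.05)(0.85) = 0.0575
  C_32 = −[(0.75)(-0.10) − (-0.05)(-0.20)] = 0.0850
  C_33 = (0.75)(0.85) − (-0.15)(-0.20) = 0.6075
det(I−A) = Σ_j (I−A)_1j·C_1j = (0.75)(0.7025) + (-0.15)(0.2000) + (-0.05)(0.2950) = 0.482125
adj(I−A) = Cᵀ =
  [ 0.7025   0.1375   0.0575]
  [ 0.2000   0.6225   0.0850]
  [ 0.2950   0.1950   0.6075]
(I − A)⁻¹ = adj(I−A) / det(I−A) ≈
  [   1.4571     0.2852     0.1193]
  [   0.4148     1.2912     0.1763]
  [   0.6119     0.4045     1.2600]
The output multiplier for sector j is the column-j sum of the Leontief inverse (I − A)⁻¹ = adj(I−A) / det(I−A).
Column U of adj(I−A): (0.0575, 0.0850, 0.6075); det(I−A) = 0.482125.
m_U = (0.0575 + 0.0850 + 0.6075) / 0.482125 = 0.75 / 0.482125 ≈ 1.556.

m_U = 1.556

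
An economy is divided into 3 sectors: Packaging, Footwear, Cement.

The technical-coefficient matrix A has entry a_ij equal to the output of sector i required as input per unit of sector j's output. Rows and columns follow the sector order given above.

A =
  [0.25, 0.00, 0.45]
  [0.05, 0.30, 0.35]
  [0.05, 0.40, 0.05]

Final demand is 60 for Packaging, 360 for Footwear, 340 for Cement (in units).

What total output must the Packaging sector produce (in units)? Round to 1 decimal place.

I − A =
  [   0.75     0.00    -0.45]
  [  -0.05     0.70    -0.35]
  [  -0.05    -0.40     0.95]
Cofactors of I−A, C_ij = (−1)^(i+j)·(minor ij) (rows/columns in the sector order above):
  C_11 = (0.70)(0.95) − (-0.35)(-0.40) = 0.5250
  C_12 = −[(-0.05)(0.95) − (-0.35)(-0.05)] = 0.0650
  C_13 = (-0.05)(-0.40) − (0.70)(-0.05) = 0.0550
  C_21 = −[(0.00)(0.95) − (-0.45)(-0.40)] = 0.1800
  C_22 = (0.75)(0.95) − (-0.45)(-0.05) = 0.6900
  C_23 = −[(0.75)(-0.40) − (0.00)(-0.05)] = 0.3000
  C_31 = (0.00)(-0.35) − (-0.45)(0.70) = 0.3150
  C_32 = −[(0.75)(-0.35) − (-0.45)(-0.05)] = 0.2850
  C_33 = (0.75)(0.70) − (0.00)(-0.05) = 0.5250
det(I−A) = Σ_j (I−A)_1j·C_1j = (0.75)(0.5250) + (0.00)(0.0650) + (-0.45)(0.0550) = 0.3690
adj(I−A) = Cᵀ =
  [ 0.5250   0.1800   0.3150]
  [ 0.0650   0.6900   0.2850]
  [ 0.0550   0.3000   0.5250]
(I − A)⁻¹ = adj(I−A) / det(I−A) ≈
  [   1.4228     0.4878     0.8537]
  [   0.1762     1.8699     0.7724]
  [   0.1491     0.8130     1.4228]
x = (I − A)⁻¹ d = adj(I−A)·d / det(I−A), with det(I−A) = 0.3690:
  x_1 = (0.5250·60 + 0.1800·360 + 0.3150·340) / 0.3690 = 203.40 / 0.3690 ≈ 551.2
  x_2 = (0.0650·60 + 0.6900·360 + 0.2850·340) / 0.3690 = 349.20 / 0.3690 ≈ 946.3
  x_3 = (0.0550·60 + 0.3000·360 + 0.5250·340) / 0.3690 = 289.80 / 0.3690 ≈ 785.4

x_1 = 551.2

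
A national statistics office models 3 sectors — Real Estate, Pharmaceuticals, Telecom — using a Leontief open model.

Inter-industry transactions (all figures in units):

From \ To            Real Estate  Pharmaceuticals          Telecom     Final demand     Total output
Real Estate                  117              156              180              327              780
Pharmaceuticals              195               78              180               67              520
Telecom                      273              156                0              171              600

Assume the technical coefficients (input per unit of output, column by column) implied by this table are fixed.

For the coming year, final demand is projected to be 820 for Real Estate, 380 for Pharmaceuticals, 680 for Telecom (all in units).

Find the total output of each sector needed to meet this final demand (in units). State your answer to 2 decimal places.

x_1 = 2351.84, x_2 = 1866.98, x_3 = 2063.24

Technical coefficients a_ij = z_ij / X_j:
  a_11 = 117/780 = 0.15, a_21 = 195/780 = 0.25, a_31 = 273/780 = 0.35
  a_12 = 156/520 = 0.30, a_22 = 78/520 = 0.15, a_32 = 156/520 = 0.30
  a_13 = 180/600 = 0.30, a_23 = 180/600 = 0.30, a_33 = 0/600 = 0.00
I − A =
  [   0.85    -0.30    -0.30]
  [  -0.25     0.85    -0.30]
  [  -0.35    -0.30     1.00]
Cofactors of I−A, C_ij = (−1)^(i+j)·(minor ij) (rows/columns in the sector order above):
  C_11 = (0.85)(1.00) − (-0.30)(-0.30) = 0.7600
  C_12 = −[(-0.25)(1.00) − (-0.30)(-0.35)] = 0.3550
  C_13 = (-0.25)(-0.30) − (0.85)(-0.35) = 0.3725
  C_21 = −[(-0.30)(1.00) − (-0.30)(-0.30)] = 0.3900
  C_22 = (0.85)(1.00) − (-0.30)(-0.35) = 0.7450
  C_23 = −[(0.85)(-0.30) − (-0.30)(-0.35)] = 0.3600
  C_31 = (-0.30)(-0.30) − (-0.30)(0.85) = 0.3450
  C_32 = −[(0.85)(-0.30) − (-0.30)(-0.25)] = 0.3300
  C_33 = (0.85)(0.85) − (-0.30)(-0.25) = 0.6475
det(I−A) = Σ_j (I−A)_1j·C_1j = (0.85)(0.7600) + (-0.30)(0.3550) + (-0.30)(0.3725) = 0.42775
adj(I−A) = Cᵀ =
  [ 0.7600   0.3900   0.3450]
  [ 0.3550   0.7450   0.3300]
  [ 0.3725   0.3600   0.6475]
(I − A)⁻¹ = adj(I−A) / det(I−A) ≈
  [   1.7767     0.9117     0.8065]
  [   0.8299     1.7417     0.7715]
  [   0.8708     0.8416     1.5137]
x = (I − A)⁻¹ d = adj(I−A)·d / det(I−A), with det(I−A) = 0.42775:
  x_1 = (0.7600·820 + 0.3900·380 + 0.3450·680) / 0.42775 = 1006.00 / 0.42775 ≈ 2351.84
  x_2 = (0.3550·820 + 0.7450·380 + 0.3300·680) / 0.42775 = 798.60 / 0.42775 ≈ 1866.98
  x_3 = (0.3725·820 + 0.3600·380 + 0.6475·680) / 0.42775 = 882.55 / 0.42775 ≈ 2063.24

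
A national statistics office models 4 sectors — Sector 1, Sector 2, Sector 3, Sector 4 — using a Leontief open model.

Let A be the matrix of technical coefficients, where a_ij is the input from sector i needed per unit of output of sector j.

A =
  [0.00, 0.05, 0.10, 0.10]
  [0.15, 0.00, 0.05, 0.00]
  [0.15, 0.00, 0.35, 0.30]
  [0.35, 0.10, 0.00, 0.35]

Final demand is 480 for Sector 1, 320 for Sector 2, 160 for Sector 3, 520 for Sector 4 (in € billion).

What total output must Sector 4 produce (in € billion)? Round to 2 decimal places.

x_4 = 1267.22

I − A =
  [   1.00    -0.05    -0.10    -0.10]
  [  -0.15     1.00    -0.05     0.00]
  [  -0.15     0.00     0.65    -0.30]
  [  -0.35    -0.10     0.00     0.65]
Compute the cofactors C_ij = (−1)^(i+j)·(3×3 minor ij) of I−A; the adjugate is their transpose:
adj(I−A) = Cᵀ =
  [ 0.421000   0.030625   0.067125   0.095750]
  [ 0.073500   0.379500   0.040500   0.030000]
  [ 0.207000   0.041625   0.608625   0.312750]
  [ 0.238000   0.074875   0.042375   0.629750]
det(I−A) = Σ_j (I−A)_1j·C_1j = (1.00)(0.421000) + (-0.05)(0.073500) + (-0.10)(0.207000) + (-0.10)(0.238000) = 0.372825
(I − A)⁻¹ = adj(I−A) / det(I−A) ≈
  [   1.1292     0.0821     0.1800     0.2568]
  [   0.1971     1.0179     0.1086     0.0805]
  [   0.5552     0.1116     1.6325     0.8389]
  [   0.6384     0.2008     0.1137     1.6891]
x = (I − A)⁻¹ d = adj(I−A)·d / det(I−A), with det(I−A) = 0.372825:
  x_1 = (0.421000·480 + 0.030625·320 + 0.067125·160 + 0.095750·520) / 0.372825 = 272.41 / 0.372825 ≈ 730.66
  x_2 = (0.073500·480 + 0.379500·320 + 0.040500·160 + 0.030000·520) / 0.372825 = 178.80 / 0.372825 ≈ 479.58
  x_3 = (0.207000·480 + 0.041625·320 + 0.608625·160 + 0.312750·520) / 0.372825 = 372.69 / 0.372825 ≈ 999.64
  x_4 = (0.238000·480 + 0.074875·320 + 0.042375·160 + 0.629750·520) / 0.372825 = 472.45 / 0.372825 ≈ 1267.22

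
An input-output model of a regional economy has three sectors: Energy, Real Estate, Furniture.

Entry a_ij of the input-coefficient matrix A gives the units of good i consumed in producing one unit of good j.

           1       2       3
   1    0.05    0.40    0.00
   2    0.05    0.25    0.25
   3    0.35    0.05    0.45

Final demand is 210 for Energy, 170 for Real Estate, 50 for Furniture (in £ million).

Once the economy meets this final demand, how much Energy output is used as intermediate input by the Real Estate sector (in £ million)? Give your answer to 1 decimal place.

I − A =
  [   0.95    -0.40     0.00]
  [  -0.05     0.75    -0.25]
  [  -0.35    -0.05     0.55]
Cofactors of I−A, C_ij = (−1)^(i+j)·(minor ij) (rows/columns in the sector order above):
  C_11 = (0.75)(0.55) − (-0.25)(-0.05) = 0.4000
  C_12 = −[(-0.05)(0.55) − (-0.25)(-0.35)] = 0.1150
  C_13 = (-0.05)(-0.05) − (0.75)(-0.35) = 0.2650
  C_21 = −[(-0.40)(0.55) − (0.00)(-0.05)] = 0.2200
  C_22 = (0.95)(0.55) − (0.00)(-0.35) = 0.5225
  C_23 = −[(0.95)(-0.05) − (-0.40)(-0.35)] = 0.1875
  C_31 = (-0.40)(-0.25) − (0.00)(0.75) = 0.1000
  C_32 = −[(0.95)(-0.25) − (0.00)(-0.05)] = 0.2375
  C_33 = (0.95)(0.75) − (-0.40)(-0.05) = 0.6925
det(I−A) = Σ_j (I−A)_1j·C_1j = (0.95)(0.4000) + (-0.40)(0.1150) + (0.00)(0.2650) = 0.3340
adj(I−A) = Cᵀ =
  [ 0.4000   0.2200   0.1000]
  [ 0.1150   0.5225   0.2375]
  [ 0.2650   0.1875   0.6925]
(I − A)⁻¹ = adj(I−A) / det(I−A) ≈
  [   1.1976     0.6587     0.2994]
  [   0.3443     1.5644     0.7111]
  [   0.7934     0.5614     2.0734]
First solve x = (I − A)⁻¹ d = adj(I−A)·d / det(I−A); in particular x_2 = (0.1150·210 + 0.5225·170 + 0.2375·50) / 0.3340 = 124.85 / 0.3340 ≈ 373.802.
Intermediate flow from 1 to 2: z_12 = a_12 · x_2 = 0.40 × 124.85 / 0.3340 = 49.94 / 0.3340 ≈ 149.5.

z_12 = 149.5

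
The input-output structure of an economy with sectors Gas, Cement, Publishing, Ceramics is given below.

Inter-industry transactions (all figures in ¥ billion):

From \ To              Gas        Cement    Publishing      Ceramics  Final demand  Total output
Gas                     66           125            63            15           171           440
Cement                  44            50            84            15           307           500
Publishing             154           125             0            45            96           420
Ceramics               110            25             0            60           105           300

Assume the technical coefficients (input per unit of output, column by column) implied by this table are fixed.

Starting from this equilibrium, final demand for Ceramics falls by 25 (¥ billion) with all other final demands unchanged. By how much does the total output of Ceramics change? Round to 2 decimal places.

Δx_4 = -32.88

Technical coefficients a_ij = z_ij / X_j:
  a_11 = 66/440 = 0.15, a_21 = 44/440 = 0.10, a_31 = 154/440 = 0.35, a_41 = 110/440 = 0.25
  a_12 = 125/500 = 0.25, a_22 = 50/500 = 0.10, a_32 = 125/500 = 0.25, a_42 = 25/500 = 0.05
  a_13 = 63/420 = 0.15, a_23 = 84/420 = 0.20, a_33 = 0/420 = 0.00, a_43 = 0/420 = 0.00
  a_14 = 15/300 = 0.05, a_24 = 15/300 = 0.05, a_34 = 45/300 = 0.15, a_44 = 60/300 = 0.20
I − A =
  [   0.85    -0.25    -0.15    -0.05]
  [  -0.10     0.90    -0.20    -0.05]
  [  -0.35    -0.25     1.00    -0.15]
  [  -0.25    -0.05     0.00     0.80]
Compute the cofactors C_ij = (−1)^(i+j)·(3×3 minor ij) of I−A; the adjugate is their transpose:
adj(I−A) = Cᵀ =
  [ 0.676000   0.233625   0.148125   0.084625]
  [ 0.156000   0.619875   0.147375   0.076125]
  [ 0.308750   0.253500   0.575250   0.143000]
  [ 0.221000   0.111750   0.055500   0.629000]
det(I−A) = Σ_j (I−A)_1j·C_1j = (0.85)(0.676000) + (-0.25)(0.156000) + (-0.15)(0.308750) + (-0.05)(0.221000) = 0.4782375
(I − A)⁻¹ = adj(I−A) / det(I−A) ≈
  [   1.4135     0.4885     0.3097     0.1770]
  [   0.3262     1.2962     0.3082     0.1592]
  [   0.6456     0.5301     1.2029     0.2990]
  [   0.4621     0.2337     0.1161     1.3152]
Δx = (I − A)⁻¹ Δd with Δd having -25 in the Ceramics component and 0 elsewhere.
So Δx_4 = L_44 · (-25), where L_44 = adj(I−A)_44 / det(I−A) = 0.629000 / 0.4782375.
Δx_4 = 0.629000 × (-25) / 0.4782375 = -15.725 / 0.4782375 ≈ -32.88.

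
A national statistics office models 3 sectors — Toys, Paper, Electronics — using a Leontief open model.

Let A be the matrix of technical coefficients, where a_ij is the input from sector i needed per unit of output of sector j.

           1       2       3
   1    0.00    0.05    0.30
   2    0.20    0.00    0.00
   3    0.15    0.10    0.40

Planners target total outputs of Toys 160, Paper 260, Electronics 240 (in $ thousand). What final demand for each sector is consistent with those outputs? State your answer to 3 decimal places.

I − A =
  [   1.00    -0.05    -0.30]
  [  -0.20     1.00     0.00]
  [  -0.15    -0.10     0.60]
d = (I − A) x:
  d_1 = (+1.00)·160 + (-0.05)·260 + (-0.30)·240 = 75.000
  d_2 = (-0.20)·160 + (+1.00)·260 + (+0.00)·240 = 228.000
  d_3 = (-0.15)·160 + (-0.10)·260 + (+0.60)·240 = 94.000

d_1 = 75.000, d_2 = 228.000, d_3 = 94.000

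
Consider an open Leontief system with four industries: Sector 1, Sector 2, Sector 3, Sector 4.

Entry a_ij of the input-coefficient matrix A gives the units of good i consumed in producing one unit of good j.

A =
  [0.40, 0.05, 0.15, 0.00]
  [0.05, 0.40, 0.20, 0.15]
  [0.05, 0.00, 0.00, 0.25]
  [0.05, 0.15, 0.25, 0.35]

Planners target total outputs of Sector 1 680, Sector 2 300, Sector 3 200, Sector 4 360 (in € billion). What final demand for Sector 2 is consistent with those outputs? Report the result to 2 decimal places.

d_2 = 52.00

I − A =
  [   0.60    -0.05    -0.15     0.00]
  [  -0.05     0.60    -0.20    -0.15]
  [  -0.05     0.00     1.00    -0.25]
  [  -0.05    -0.15    -0.25     0.65]
d = (I − A) x:
  d_1 = (+0.60)·680 + (-0.05)·300 + (-0.15)·200 + (+0.00)·360 = 363.00
  d_2 = (-0.05)·680 + (+0.60)·300 + (-0.20)·200 + (-0.15)·360 = 52.00
  d_3 = (-0.05)·680 + (+0.00)·300 + (+1.00)·200 + (-0.25)·360 = 76.00
  d_4 = (-0.05)·680 + (-0.15)·300 + (-0.25)·200 + (+0.65)·360 = 105.00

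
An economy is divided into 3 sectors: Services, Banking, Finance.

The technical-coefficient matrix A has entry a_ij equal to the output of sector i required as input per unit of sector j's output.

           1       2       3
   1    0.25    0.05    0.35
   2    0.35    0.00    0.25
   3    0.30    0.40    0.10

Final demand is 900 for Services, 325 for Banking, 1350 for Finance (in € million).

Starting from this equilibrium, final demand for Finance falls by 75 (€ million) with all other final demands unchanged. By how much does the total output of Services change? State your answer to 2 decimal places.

I − A =
  [   0.75    -0.05    -0.35]
  [  -0.35     1.00    -0.25]
  [  -0.30    -0.40     0.90]
Cofactors of I−A, C_ij = (−1)^(i+j)·(minor ij) (rows/columns in the sector order above):
  C_11 = (1.00)(0.90) − (-0.25)(-0.40) = 0.8000
  C_12 = −[(-0.35)(0.90) − (-0.25)(-0.30)] = 0.3900
  C_13 = (-0.35)(-0.40) − (1.00)(-0.30) = 0.4400
  C_21 = −[(-0.05)(0.90) − (-0.35)(-0.40)] = 0.1850
  C_22 = (0.75)(0.90) − (-0.35)(-0.30) = 0.5700
  C_23 = −[(0.75)(-0.40) − (-0.05)(-0.30)] = 0.3150
  C_31 = (-0.05)(-0.25) − (-0.35)(1.00) = 0.3625
  C_32 = −[(0.75)(-0.25) − (-0.35)(-0.35)] = 0.3100
  C_33 = (0.75)(1.00) − (-0.05)(-0.35) = 0.7325
det(I−A) = Σ_j (I−A)_1j·C_1j = (0.75)(0.8000) + (-0.05)(0.3900) + (-0.35)(0.4400) = 0.4265
adj(I−A) = Cᵀ =
  [ 0.8000   0.1850   0.3625]
  [ 0.3900   0.5700   0.3100]
  [ 0.4400   0.3150   0.7325]
(I − A)⁻¹ = adj(I−A) / det(I−A) ≈
  [   1.8757     0.4338     0.8499]
  [   0.9144     1.3365     0.7268]
  [   1.0317     0.7386     1.7175]
Δx = (I − A)⁻¹ Δd with Δd having -75 in the Finance component and 0 elsewhere.
So Δx_1 = L_13 · (-75), where L_13 = adj(I−A)_13 / det(I−A) = 0.3625 / 0.4265.
Δx_1 = 0.3625 × (-75) / 0.4265 = -27.1875 / 0.4265 ≈ -63.75.

Δx_1 = -63.75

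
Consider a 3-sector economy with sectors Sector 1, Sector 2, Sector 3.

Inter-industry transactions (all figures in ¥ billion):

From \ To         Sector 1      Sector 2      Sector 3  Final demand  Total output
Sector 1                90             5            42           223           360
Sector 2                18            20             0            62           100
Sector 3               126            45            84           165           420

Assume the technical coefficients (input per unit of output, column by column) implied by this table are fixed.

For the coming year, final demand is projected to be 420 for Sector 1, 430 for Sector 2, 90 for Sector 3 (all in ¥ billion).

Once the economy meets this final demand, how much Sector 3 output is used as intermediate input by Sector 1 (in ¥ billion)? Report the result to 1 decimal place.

z_31 = 244.3

Technical coefficients a_ij = z_ij / X_j:
  a_11 = 90/360 = 0.25, a_21 = 18/360 = 0.05, a_31 = 126/360 = 0.35
  a_12 = 5/100 = 0.05, a_22 = 20/100 = 0.20, a_32 = 45/100 = 0.45
  a_13 = 42/420 = 0.10, a_23 = 0/420 = 0.00, a_33 = 84/420 = 0.20
I − A =
  [   0.75    -0.05    -0.10]
  [  -0.05     0.80     0.00]
  [  -0.35    -0.45     0.80]
Cofactors of I−A, C_ij = (−1)^(i+j)·(minor ij) (rows/columns in the sector order above):
  C_11 = (0.80)(0.80) − (0.00)(-0.45) = 0.6400
  C_12 = −[(-0.05)(0.80) − (0.00)(-0.35)] = 0.0400
  C_13 = (-0.05)(-0.45) − (0.80)(-0.35) = 0.3025
  C_21 = −[(-0.05)(0.80) − (-0.10)(-0.45)] = 0.0850
  C_22 = (0.75)(0.80) − (-0.10)(-0.35) = 0.5650
  C_23 = −[(0.75)(-0.45) − (-0.05)(-0.35)] = 0.3550
  C_31 = (-0.05)(0.00) − (-0.10)(0.80) = 0.0800
  C_32 = −[(0.75)(0.00) − (-0.10)(-0.05)] = 0.0050
  C_33 = (0.75)(0.80) − (-0.05)(-0.05) = 0.5975
det(I−A) = Σ_j (I−A)_1j·C_1j = (0.75)(0.6400) + (-0.05)(0.0400) + (-0.10)(0.3025) = 0.44775
adj(I−A) = Cᵀ =
  [ 0.6400   0.0850   0.0800]
  [ 0.0400   0.5650   0.0050]
  [ 0.3025   0.3550   0.5975]
(I − A)⁻¹ = adj(I−A) / det(I−A) ≈
  [   1.4294     0.1898     0.1787]
  [   0.0893     1.2619     0.0112]
  [   0.6756     0.7929     1.3345]
First solve x = (I − A)⁻¹ d = adj(I−A)·d / det(I−A); in particular x_1 = (0.6400·420 + 0.0850·430 + 0.0800·90) / 0.44775 = 312.55 / 0.44775 ≈ 698.046.
Intermediate flow from 3 to 1: z_31 = a_31 · x_1 = 0.35 × 312.55 / 0.44775 = 109.3925 / 0.44775 ≈ 244.3.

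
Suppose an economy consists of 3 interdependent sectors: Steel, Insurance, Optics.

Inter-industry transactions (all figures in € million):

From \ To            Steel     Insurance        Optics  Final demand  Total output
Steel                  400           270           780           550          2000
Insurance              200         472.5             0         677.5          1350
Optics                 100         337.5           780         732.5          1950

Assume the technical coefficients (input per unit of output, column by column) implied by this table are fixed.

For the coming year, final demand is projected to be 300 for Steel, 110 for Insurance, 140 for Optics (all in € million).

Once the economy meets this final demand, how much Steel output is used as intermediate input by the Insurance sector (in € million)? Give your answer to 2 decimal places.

z_SI = 53.57

Technical coefficients a_ij = z_ij / X_j:
  a_SS = 400/2000 = 0.20, a_IS = 200/2000 = 0.10, a_OS = 100/2000 = 0.05
  a_SI = 270/1350 = 0.20, a_II = 472.5/1350 = 0.35, a_OI = 337.5/1350 = 0.25
  a_SO = 780/1950 = 0.40, a_IO = 0/1950 = 0.00, a_OO = 780/1950 = 0.40
I − A =
  [   0.80    -0.20    -0.40]
  [  -0.10     0.65     0.00]
  [  -0.05    -0.25     0.60]
Cofactors of I−A, C_ij = (−1)^(i+j)·(minor ij) (rows/columns in the sector order above):
  C_11 = (0.65)(0.60) − (0.00)(-0.25) = 0.3900
  C_12 = −[(-0.10)(0.60) − (0.00)(-0.05)] = 0.0600
  C_13 = (-0.10)(-0.25) − (0.65)(-0.05) = 0.0575
  C_21 = −[(-0.20)(0.60) − (-0.40)(-0.25)] = 0.2200
  C_22 = (0.80)(0.60) − (-0.40)(-0.05) = 0.4600
  C_23 = −[(0.80)(-0.25) − (-0.20)(-0.05)] = 0.2100
  C_31 = (-0.20)(0.00) − (-0.40)(0.65) = 0.2600
  C_32 = −[(0.80)(0.00) − (-0.40)(-0.10)] = 0.0400
  C_33 = (0.80)(0.65) − (-0.20)(-0.10) = 0.5000
det(I−A) = Σ_j (I−A)_1j·C_1j = (0.80)(0.3900) + (-0.20)(0.0600) + (-0.40)(0.0575) = 0.2770
adj(I−A) = Cᵀ =
  [ 0.3900   0.2200   0.2600]
  [ 0.0600   0.4600   0.0400]
  [ 0.0575   0.2100   0.5000]
(I − A)⁻¹ = adj(I−A) / det(I−A) ≈
  [   1.4079     0.7942     0.9386]
  [   0.2166     1.6606     0.1444]
  [   0.2076     0.7581     1.8051]
First solve x = (I − A)⁻¹ d = adj(I−A)·d / det(I−A); in particular x_I = (0.0600·300 + 0.4600·110 + 0.0400·140) / 0.2770 = 74.20 / 0.2770 ≈ 267.8700.
Intermediate flow from S to I: z_SI = a_SI · x_I = 0.20 × 74.20 / 0.2770 = 14.84 / 0.2770 ≈ 53.57.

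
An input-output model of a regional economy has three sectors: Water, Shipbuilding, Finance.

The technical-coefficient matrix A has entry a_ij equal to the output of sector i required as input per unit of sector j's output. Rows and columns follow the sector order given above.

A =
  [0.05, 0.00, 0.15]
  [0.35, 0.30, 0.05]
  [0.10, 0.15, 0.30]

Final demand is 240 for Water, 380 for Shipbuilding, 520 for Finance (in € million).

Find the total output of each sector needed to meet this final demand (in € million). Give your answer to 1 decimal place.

x_1 = 406.7, x_2 = 815.9, x_3 = 975.8

I − A =
  [   0.95     0.00    -0.15]
  [  -0.35     0.70    -0.05]
  [  -0.10    -0.15     0.70]
Cofactors of I−A, C_ij = (−1)^(i+j)·(minor ij) (rows/columns in the sector order above):
  C_11 = (0.70)(0.70) − (-0.05)(-0.15) = 0.4825
  C_12 = −[(-0.35)(0.70) − (-0.05)(-0.10)] = 0.2500
  C_13 = (-0.35)(-0.15) − (0.70)(-0.10) = 0.1225
  C_21 = −[(0.00)(0.70) − (-0.15)(-0.15)] = 0.0225
  C_22 = (0.95)(0.70) − (-0.15)(-0.10) = 0.6500
  C_23 = −[(0.95)(-0.15) − (0.00)(-0.10)] = 0.1425
  C_31 = (0.00)(-0.05) − (-0.15)(0.70) = 0.1050
  C_32 = −[(0.95)(-0.05) − (-0.15)(-0.35)] = 0.1000
  C_33 = (0.95)(0.70) − (0.00)(-0.35) = 0.6650
det(I−A) = Σ_j (I−A)_1j·C_1j = (0.95)(0.4825) + (0.00)(0.2500) + (-0.15)(0.1225) = 0.4400
adj(I−A) = Cᵀ =
  [ 0.4825   0.0225   0.1050]
  [ 0.2500   0.6500   0.1000]
  [ 0.1225   0.1425   0.6650]
(I − A)⁻¹ = adj(I−A) / det(I−A) ≈
  [   1.0966     0.0511     0.2386]
  [   0.5682     1.4773     0.2273]
  [   0.2784     0.3239     1.5114]
x = (I − A)⁻¹ d = adj(I−A)·d / det(I−A), with det(I−A) = 0.4400:
  x_1 = (0.4825·240 + 0.0225·380 + 0.1050·520) / 0.4400 = 178.95 / 0.4400 ≈ 406.7
  x_2 = (0.2500·240 + 0.6500·380 + 0.1000·520) / 0.4400 = 359.00 / 0.4400 ≈ 815.9
  x_3 = (0.1225·240 + 0.1425·380 + 0.6650·520) / 0.4400 = 429.35 / 0.4400 ≈ 975.8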